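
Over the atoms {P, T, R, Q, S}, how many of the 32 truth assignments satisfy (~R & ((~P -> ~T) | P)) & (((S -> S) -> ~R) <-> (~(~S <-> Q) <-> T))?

Initial set: {((~R & ((~P -> ~T) | P)) & (((S -> S) -> ~R) <-> (~(~S <-> Q) <-> T)))}.
((~R & ((~P -> ~T) | P)) & (((S -> S) -> ~R) <-> (~(~S <-> Q) <-> T))): α-rule — add (~R & ((~P -> ~T) | P)), (((S -> S) -> ~R) <-> (~(~S <-> Q) <-> T)).
(~R & ((~P -> ~T) | P)): α-rule — add ~R, ((~P -> ~T) | P).
(((S -> S) -> ~R) <-> (~(~S <-> Q) <-> T)): β-rule — branch into ((S -> S) -> ~R), (~(~S <-> Q) <-> T)  //  ~((S -> S) -> ~R), ~(~(~S <-> Q) <-> T).
  branch 1 (add ((S -> S) -> ~R), (~(~S <-> Q) <-> T)):
    ((~P -> ~T) | P): β-rule — branch into (~P -> ~T)  //  P.
      branch 1.1 (add (~P -> ~T)):
        ((S -> S) -> ~R): β-rule — branch into ~(S -> S)  //  ~R.
          branch 1.1.1 (add ~(S -> S)):
            ~(S -> S): α-rule — add S, ~S.
            × closes — contains both S and ~S.
          branch 1.1.2 (add ~R):
            (~(~S <-> Q) <-> T): β-rule — branch into ~(~S <-> Q), T  //  ~~(~S <-> Q), ~T.
              branch 1.1.2.1 (add ~(~S <-> Q), T):
                (~P -> ~T): β-rule — branch into ~~P  //  ~T.
                  branch 1.1.2.1.1 (add ~~P):
                    ~(~S <-> Q): β-rule — branch into ~S, ~Q  //  ~~S, Q.
                      branch 1.1.2.1.1.1 (add ~S, ~Q):
                        ○ open, literals {P=T, Q=F, R=F, S=F, T=T}.
                      branch 1.1.2.1.1.2 (add ~~S, Q):
                        ○ open, literals {P=T, Q=T, R=F, S=T, T=T}.
                  branch 1.1.2.1.2 (add ~T):
                    × closes — contains both T and ~T.
              branch 1.1.2.2 (add ~~(~S <-> Q), ~T):
                (~P -> ~T): β-rule — branch into ~~P  //  ~T.
                  branch 1.1.2.2.1 (add ~~P):
                    ~~(~S <-> Q): β-rule — branch into ~S, Q  //  ~~S, ~Q.
                      branch 1.1.2.2.1.1 (add ~S, Q):
                        ○ open, literals {P=T, Q=T, R=F, S=F, T=F}.
                      branch 1.1.2.2.1.2 (add ~~S, ~Q):
                        ○ open, literals {P=T, Q=F, R=F, S=T, T=F}.
                  branch 1.1.2.2.2 (add ~T):
                    ~~(~S <-> Q): β-rule — branch into ~S, Q  //  ~~S, ~Q.
                      branch 1.1.2.2.2.1 (add ~S, Q):
                        ○ open, literals {Q=T, R=F, S=F, T=F}.
                      branch 1.1.2.2.2.2 (add ~~S, ~Q):
                        ○ open, literals {Q=F, R=F, S=T, T=F}.
      branch 1.2 (add P):
        ((S -> S) -> ~R): β-rule — branch into ~(S -> S)  //  ~R.
          branch 1.2.1 (add ~(S -> S)):
            ~(S -> S): α-rule — add S, ~S.
            × closes — contains both S and ~S.
          branch 1.2.2 (add ~R):
            (~(~S <-> Q) <-> T): β-rule — branch into ~(~S <-> Q), T  //  ~~(~S <-> Q), ~T.
              branch 1.2.2.1 (add ~(~S <-> Q), T):
                ~(~S <-> Q): β-rule — branch into ~S, ~Q  //  ~~S, Q.
                  branch 1.2.2.1.1 (add ~S, ~Q):
                    ○ open, literals {P=T, Q=F, R=F, S=F, T=T}.
                  branch 1.2.2.1.2 (add ~~S, Q):
                    ○ open, literals {P=T, Q=T, R=F, S=T, T=T}.
              branch 1.2.2.2 (add ~~(~S <-> Q), ~T):
                ~~(~S <-> Q): β-rule — branch into ~S, Q  //  ~~S, ~Q.
                  branch 1.2.2.2.1 (add ~S, Q):
                    ○ open, literals {P=T, Q=T, R=F, S=F, T=F}.
                  branch 1.2.2.2.2 (add ~~S, ~Q):
                    ○ open, literals {P=T, Q=F, R=F, S=T, T=F}.
  branch 2 (add ~((S -> S) -> ~R), ~(~(~S <-> Q) <-> T)):
    ~((S -> S) -> ~R): α-rule — add (S -> S), ~~R.
    × closes — contains both R and ~R.
4 branches closed, 10 open.
Each open branch fixes some atoms; the unmentioned ones are free. Counting distinct full assignments: branch {P=T, Q=F, R=F, S=F, T=T} (none free) contributes 1 new; branch {P=T, Q=T, R=F, S=T, T=T} (none free) contributes 1 new; branch {P=T, Q=T, R=F, S=F, T=F} (none free) contributes 1 new; branch {P=T, Q=F, R=F, S=T, T=F} (none free) contributes 1 new; branch {Q=T, R=F, S=F, T=F} (P) contributes 1 new; branch {Q=F, R=F, S=T, T=F} (P) contributes 1 new; branch {P=T, Q=F, R=F, S=F, T=T} (none free) contributes 0 new; branch {P=T, Q=T, R=F, S=T, T=T} (none free) contributes 0 new; branch {P=T, Q=T, R=F, S=F, T=F} (none free) contributes 0 new; branch {P=T, Q=F, R=F, S=T, T=F} (none free) contributes 0 new. Total: 6.

6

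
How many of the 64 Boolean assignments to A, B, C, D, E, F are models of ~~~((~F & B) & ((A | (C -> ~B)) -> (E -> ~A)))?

Initial set: {T ~~~((~F & B) & ((A | (C -> ~B)) -> (E -> ~A)))}.
T ~~~((~F & B) & ((A | (C -> ~B)) -> (E -> ~A))): drop double negation, giving T ~((~F & B) & ((A | (C -> ~B)) -> (E -> ~A))).
T ~((~F & B) & ((A | (C -> ~B)) -> (E -> ~A))): β-rule — branch into F (~F & B)  //  F ((A | (C -> ~B)) -> (E -> ~A)).
  branch 1 (add F (~F & B)):
    F (~F & B): β-rule — branch into F ~F  //  F B.
      branch 1.1 (add F ~F):
        ○ open, literals {F=T}.
      branch 1.2 (add F B):
        ○ open, literals {B=F}.
  branch 2 (add F ((A | (C -> ~B)) -> (E -> ~A))):
    F ((A | (C -> ~B)) -> (E -> ~A)): α-rule — add T (A | (C -> ~B)), F (E -> ~A).
    F (E -> ~A): α-rule — add T E, F ~A.
    T (A | (C -> ~B)): β-rule — branch into T A  //  T (C -> ~B).
      branch 2.1 (add T A):
        ○ open, literals {A=T, E=T}.
      branch 2.2 (add T (C -> ~B)):
        T (C -> ~B): β-rule — branch into F C  //  T ~B.
          branch 2.2.1 (add F C):
            ○ open, literals {A=T, C=F, E=T}.
          branch 2.2.2 (add T ~B):
            ○ open, literals {A=T, B=F, E=T}.
0 branches closed, 5 open.
Each open branch fixes some atoms; the unmentioned ones are free. Counting distinct full assignments: branch {F=T} (A, B, C, D, E) contributes 32 new; branch {B=F} (A, C, D, E, F) contributes 16 new; branch {A=T, E=T} (B, C, D, F) contributes 4 new; branch {A=T, C=F, E=T} (B, D, F) contributes 0 new; branch {A=T, B=F, E=T} (C, D, F) contributes 0 new. Total: 52.

52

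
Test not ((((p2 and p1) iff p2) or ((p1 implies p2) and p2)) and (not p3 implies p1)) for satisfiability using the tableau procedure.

Initial set: {not ((((p2 and p1) iff p2) or ((p1 implies p2) and p2)) and (not p3 implies p1))}.
not ((((p2 and p1) iff p2) or ((p1 implies p2) and p2)) and (not p3 implies p1)): β-rule — branch into not (((p2 and p1) iff p2) or ((p1 implies p2) and p2))  //  not (not p3 implies p1).
  branch 1 (add not (((p2 and p1) iff p2) or ((p1 implies p2) and p2))):
    not (((p2 and p1) iff p2) or ((p1 implies p2) and p2)): α-rule — add not ((p2 and p1) iff p2), not ((p1 implies p2) and p2).
    not ((p2 and p1) iff p2): β-rule — branch into (p2 and p1), not p2  //  not (p2 and p1), p2.
      branch 1.1 (add (p2 and p1), not p2):
        (p2 and p1): α-rule — add p2, p1.
        × closes — contains both p2 and not p2.
      branch 1.2 (add not (p2 and p1), p2):
        not ((p1 implies p2) and p2): β-rule — branch into not (p1 implies p2)  //  not p2.
          branch 1.2.1 (add not (p1 implies p2)):
            not (p1 implies p2): α-rule — add p1, not p2.
            × closes — contains both p2 and not p2.
          branch 1.2.2 (add not p2):
            × closes — contains both p2 and not p2.
  branch 2 (add not (not p3 implies p1)):
    not (not p3 implies p1): α-rule — add not p3, not p1.
    ○ open, literals {p1=false, p3=false}.
3 branches closed, 1 open.
An open branch gives a satisfying assignment: p1=false, p3=false.

Satisfiable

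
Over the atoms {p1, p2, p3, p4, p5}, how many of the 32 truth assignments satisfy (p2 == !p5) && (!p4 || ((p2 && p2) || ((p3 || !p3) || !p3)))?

Initial set: {T ((p2 == !p5) && (!p4 || ((p2 && p2) || ((p3 || !p3) || !p3))))}.
T ((p2 == !p5) && (!p4 || ((p2 && p2) || ((p3 || !p3) || !p3)))): α-rule — add T (p2 == !p5), T (!p4 || ((p2 && p2) || ((p3 || !p3) || !p3))).
T (p2 == !p5): β-rule — branch into T p2, T !p5  //  F p2, F !p5.
  branch 1 (add T p2, T !p5):
    T (!p4 || ((p2 && p2) || ((p3 || !p3) || !p3))): β-rule — branch into T !p4  //  T ((p2 && p2) || ((p3 || !p3) || !p3)).
      branch 1.1 (add T !p4):
        ○ open, literals {p2=T, p4=F, p5=F}.
      branch 1.2 (add T ((p2 && p2) || ((p3 || !p3) || !p3))):
        T ((p2 && p2) || ((p3 || !p3) || !p3)): β-rule — branch into T (p2 && p2)  //  T ((p3 || !p3) || !p3).
          branch 1.2.1 (add T (p2 && p2)):
            T (p2 && p2): α-rule — add T p2, T p2.
            ○ open, literals {p2=T, p5=F}.
          branch 1.2.2 (add T ((p3 || !p3) || !p3)):
            T ((p3 || !p3) || !p3): β-rule — branch into T (p3 || !p3)  //  T !p3.
              branch 1.2.2.1 (add T (p3 || !p3)):
                T (p3 || !p3): β-rule — branch into T p3  //  T !p3.
                  branch 1.2.2.1.1 (add T p3):
                    ○ open, literals {p2=T, p3=T, p5=F}.
                  branch 1.2.2.1.2 (add T !p3):
                    ○ open, literals {p2=T, p3=F, p5=F}.
              branch 1.2.2.2 (add T !p3):
                ○ open, literals {p2=T, p3=F, p5=F}.
  branch 2 (add F p2, F !p5):
    T (!p4 || ((p2 && p2) || ((p3 || !p3) || !p3))): β-rule — branch into T !p4  //  T ((p2 && p2) || ((p3 || !p3) || !p3)).
      branch 2.1 (add T !p4):
        ○ open, literals {p2=F, p4=F, p5=T}.
      branch 2.2 (add T ((p2 && p2) || ((p3 || !p3) || !p3))):
        T ((p2 && p2) || ((p3 || !p3) || !p3)): β-rule — branch into T (p2 && p2)  //  T ((p3 || !p3) || !p3).
          branch 2.2.1 (add T (p2 && p2)):
            T (p2 && p2): α-rule — add T p2, T p2.
            × closes — contains both p2 and !p2.
          branch 2.2.2 (add T ((p3 || !p3) || !p3)):
            T ((p3 || !p3) || !p3): β-rule — branch into T (p3 || !p3)  //  T !p3.
              branch 2.2.2.1 (add T (p3 || !p3)):
                T (p3 || !p3): β-rule — branch into T p3  //  T !p3.
                  branch 2.2.2.1.1 (add T p3):
                    ○ open, literals {p2=F, p3=T, p5=T}.
                  branch 2.2.2.1.2 (add T !p3):
                    ○ open, literals {p2=F, p3=F, p5=T}.
              branch 2.2.2.2 (add T !p3):
                ○ open, literals {p2=F, p3=F, p5=T}.
1 branch closed, 9 open.
Each open branch fixes some atoms; the unmentioned ones are free. Counting distinct full assignments: branch {p2=T, p4=F, p5=F} (p1, p3) contributes 4 new; branch {p2=T, p5=F} (p1, p3, p4) contributes 4 new; branch {p2=T, p3=T, p5=F} (p1, p4) contributes 0 new; branch {p2=T, p3=F, p5=F} (p1, p4) contributes 0 new; branch {p2=T, p3=F, p5=F} (p1, p4) contributes 0 new; branch {p2=F, p4=F, p5=T} (p1, p3) contributes 4 new; branch {p2=F, p3=T, p5=T} (p1, p4) contributes 2 new; branch {p2=F, p3=F, p5=T} (p1, p4) contributes 2 new; branch {p2=F, p3=F, p5=T} (p1, p4) contributes 0 new. Total: 16.

16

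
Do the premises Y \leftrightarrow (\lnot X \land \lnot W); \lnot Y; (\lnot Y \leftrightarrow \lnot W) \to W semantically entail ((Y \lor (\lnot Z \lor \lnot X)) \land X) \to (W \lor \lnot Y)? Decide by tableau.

Yes

Initial set: {(Y \leftrightarrow (\lnot X \land \lnot W)); \lnot Y; ((\lnot Y \leftrightarrow \lnot W) \to W); \lnot (((Y \lor (\lnot Z \lor \lnot X)) \land X) \to (W \lor \lnot Y))}.
\lnot (((Y \lor (\lnot Z \lor \lnot X)) \land X) \to (W \lor \lnot Y)): α-rule — add ((Y \lor (\lnot Z \lor \lnot X)) \land X), \lnot (W \lor \lnot Y).
((Y \lor (\lnot Z \lor \lnot X)) \land X): α-rule — add (Y \lor (\lnot Z \lor \lnot X)), X.
\lnot (W \lor \lnot Y): α-rule — add \lnot W, \lnot \lnot Y.
× closes — contains both Y and \lnot Y.
All 1 branch closes.
Every branch closed, so the premises entail the conclusion.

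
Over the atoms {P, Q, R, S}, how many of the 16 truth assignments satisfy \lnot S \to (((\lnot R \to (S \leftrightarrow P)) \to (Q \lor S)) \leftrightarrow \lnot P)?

Initial set: {(\lnot S \to (((\lnot R \to (S \leftrightarrow P)) \to (Q \lor S)) \leftrightarrow \lnot P))}.
(\lnot S \to (((\lnot R \to (S \leftrightarrow P)) \to (Q \lor S)) \leftrightarrow \lnot P)): β-rule — branch into \lnot \lnot S  //  (((\lnot R \to (S \leftrightarrow P)) \to (Q \lor S)) \leftrightarrow \lnot P).
  branch 1 (add \lnot \lnot S):
    ○ open, literals {S=1}.
  branch 2 (add (((\lnot R \to (S \leftrightarrow P)) \to (Q \lor S)) \leftrightarrow \lnot P)):
    (((\lnot R \to (S \leftrightarrow P)) \to (Q \lor S)) \leftrightarrow \lnot P): β-rule — branch into ((\lnot R \to (S \leftrightarrow P)) \to (Q \lor S)), \lnot P  //  \lnot ((\lnot R \to (S \leftrightarrow P)) \to (Q \lor S)), \lnot \lnot P.
      branch 2.1 (add ((\lnot R \to (S \leftrightarrow P)) \to (Q \lor S)), \lnot P):
        ((\lnot R \to (S \leftrightarrow P)) \to (Q \lor S)): β-rule — branch into \lnot (\lnot R \to (S \leftrightarrow P))  //  (Q \lor S).
          branch 2.1.1 (add \lnot (\lnot R \to (S \leftrightarrow P))):
            \lnot (\lnot R \to (S \leftrightarrow P)): α-rule — add \lnot R, \lnot (S \leftrightarrow P).
            \lnot (S \leftrightarrow P): β-rule — branch into S, \lnot P  //  \lnot S, P.
              branch 2.1.1.1 (add S, \lnot P):
                ○ open, literals {P=0, R=0, S=1}.
              branch 2.1.1.2 (add \lnot S, P):
                × closes — contains both P and \lnot P.
          branch 2.1.2 (add (Q \lor S)):
            (Q \lor S): β-rule — branch into Q  //  S.
              branch 2.1.2.1 (add Q):
                ○ open, literals {P=0, Q=1}.
              branch 2.1.2.2 (add S):
                ○ open, literals {P=0, S=1}.
      branch 2.2 (add \lnot ((\lnot R \to (S \leftrightarrow P)) \to (Q \lor S)), \lnot \lnot P):
        \lnot ((\lnot R \to (S \leftrightarrow P)) \to (Q \lor S)): α-rule — add (\lnot R \to (S \leftrightarrow P)), \lnot (Q \lor S).
        \lnot (Q \lor S): α-rule — add \lnot Q, \lnot S.
        (\lnot R \to (S \leftrightarrow P)): β-rule — branch into \lnot \lnot R  //  (S \leftrightarrow P).
          branch 2.2.1 (add \lnot \lnot R):
            ○ open, literals {P=1, Q=0, R=1, S=0}.
          branch 2.2.2 (add (S \leftrightarrow P)):
            (S \leftrightarrow P): β-rule — branch into S, P  //  \lnot S, \lnot P.
              branch 2.2.2.1 (add S, P):
                × closes — contains both S and \lnot S.
              branch 2.2.2.2 (add \lnot S, \lnot P):
                × closes — contains both P and \lnot P.
3 branches closed, 5 open.
Each open branch fixes some atoms; the unmentioned ones are free. Counting distinct full assignments: branch {S=1} (P, Q, R) contributes 8 new; branch {P=0, R=0, S=1} (Q) contributes 0 new; branch {P=0, Q=1} (R, S) contributes 2 new; branch {P=0, S=1} (Q, R) contributes 0 new; branch {P=1, Q=0, R=1, S=0} (none free) contributes 1 new. Total: 11.

11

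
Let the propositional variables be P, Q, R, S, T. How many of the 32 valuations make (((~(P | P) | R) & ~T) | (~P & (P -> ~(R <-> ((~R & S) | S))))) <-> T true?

Initial set: {T ((((~(P | P) | R) & ~T) | (~P & (P -> ~(R <-> ((~R & S) | S))))) <-> T)}.
T ((((~(P | P) | R) & ~T) | (~P & (P -> ~(R <-> ((~R & S) | S))))) <-> T): β-rule — branch into T (((~(P | P) | R) & ~T) | (~P & (P -> ~(R <-> ((~R & S) | S))))), T T  //  F (((~(P | P) | R) & ~T) | (~P & (P -> ~(R <-> ((~R & S) | S))))), F T.
  branch 1 (add T (((~(P | P) | R) & ~T) | (~P & (P -> ~(R <-> ((~R & S) | S))))), T T):
    T (((~(P | P) | R) & ~T) | (~P & (P -> ~(R <-> ((~R & S) | S))))): β-rule — branch into T ((~(P | P) | R) & ~T)  //  T (~P & (P -> ~(R <-> ((~R & S) | S)))).
      branch 1.1 (add T ((~(P | P) | R) & ~T)):
        T ((~(P | P) | R) & ~T): α-rule — add T (~(P | P) | R), T ~T.
        × closes — contains both T and ~T.
      branch 1.2 (add T (~P & (P -> ~(R <-> ((~R & S) | S))))):
        T (~P & (P -> ~(R <-> ((~R & S) | S)))): α-rule — add T ~P, T (P -> ~(R <-> ((~R & S) | S))).
        T (P -> ~(R <-> ((~R & S) | S))): β-rule — branch into F P  //  T ~(R <-> ((~R & S) | S)).
          branch 1.2.1 (add F P):
            ○ open, literals {P=F, T=T}.
          branch 1.2.2 (add T ~(R <-> ((~R & S) | S))):
            T ~(R <-> ((~R & S) | S)): β-rule — branch into T R, F ((~R & S) | S)  //  F R, T ((~R & S) | S).
              branch 1.2.2.1 (add T R, F ((~R & S) | S)):
                F ((~R & S) | S): α-rule — add F (~R & S), F S.
                F (~R & S): β-rule — branch into F ~R  //  F S.
                  branch 1.2.2.1.1 (add F ~R):
                    ○ open, literals {P=F, R=T, S=F, T=T}.
                  branch 1.2.2.1.2 (add F S):
                    ○ open, literals {P=F, R=T, S=F, T=T}.
              branch 1.2.2.2 (add F R, T ((~R & S) | S)):
                T ((~R & S) | S): β-rule — branch into T (~R & S)  //  T S.
                  branch 1.2.2.2.1 (add T (~R & S)):
                    T (~R & S): α-rule — add T ~R, T S.
                    ○ open, literals {P=F, R=F, S=T, T=T}.
                  branch 1.2.2.2.2 (add T S):
                    ○ open, literals {P=F, R=F, S=T, T=T}.
  branch 2 (add F (((~(P | P) | R) & ~T) | (~P & (P -> ~(R <-> ((~R & S) | S))))), F T):
    F (((~(P | P) | R) & ~T) | (~P & (P -> ~(R <-> ((~R & S) | S))))): α-rule — add F ((~(P | P) | R) & ~T), F (~P & (P -> ~(R <-> ((~R & S) | S)))).
    F ((~(P | P) | R) & ~T): β-rule — branch into F (~(P | P) | R)  //  F ~T.
      branch 2.1 (add F (~(P | P) | R)):
        F (~(P | P) | R): α-rule — add F ~(P | P), F R.
        F (~P & (P -> ~(R <-> ((~R & S) | S)))): β-rule — branch into F ~P  //  F (P -> ~(R <-> ((~R & S) | S))).
          branch 2.1.1 (add F ~P):
            F ~(P | P): β-rule — branch into T P  //  T P.
              branch 2.1.1.1 (add T P):
                ○ open, literals {P=T, R=F, T=F}.
              branch 2.1.1.2 (add T P):
                ○ open, literals {P=T, R=F, T=F}.
          branch 2.1.2 (add F (P -> ~(R <-> ((~R & S) | S)))):
            F (P -> ~(R <-> ((~R & S) | S))): α-rule — add T P, F ~(R <-> ((~R & S) | S)).
            F ~(P | P): β-rule — branch into T P  //  T P.
              branch 2.1.2.1 (add T P):
                F ~(R <-> ((~R & S) | S)): β-rule — branch into T R, T ((~R & S) | S)  //  F R, F ((~R & S) | S).
                  branch 2.1.2.1.1 (add T R, T ((~R & S) | S)):
                    × closes — contains both R and ~R.
                  branch 2.1.2.1.2 (add F R, F ((~R & S) | S)):
                    F ((~R & S) | S): α-rule — add F (~R & S), F S.
                    F (~R & S): β-rule — branch into F ~R  //  F S.
                      branch 2.1.2.1.2.1 (add F ~R):
                        × closes — contains both R and ~R.
                      branch 2.1.2.1.2.2 (add F S):
                        ○ open, literals {P=T, R=F, S=F, T=F}.
              branch 2.1.2.2 (add T P):
                F ~(R <-> ((~R & S) | S)): β-rule — branch into T R, T ((~R & S) | S)  //  F R, F ((~R & S) | S).
                  branch 2.1.2.2.1 (add T R, T ((~R & S) | S)):
                    × closes — contains both R and ~R.
                  branch 2.1.2.2.2 (add F R, F ((~R & S) | S)):
                    F ((~R & S) | S): α-rule — add F (~R & S), F S.
                    F (~R & S): β-rule — branch into F ~R  //  F S.
                      branch 2.1.2.2.2.1 (add F ~R):
                        × closes — contains both R and ~R.
                      branch 2.1.2.2.2.2 (add F S):
                        ○ open, literals {P=T, R=F, S=F, T=F}.
      branch 2.2 (add F ~T):
        × closes — contains both T and ~T.
6 branches closed, 9 open.
Each open branch fixes some atoms; the unmentioned ones are free. Counting distinct full assignments: branch {P=F, T=T} (Q, R, S) contributes 8 new; branch {P=F, R=T, S=F, T=T} (Q) contributes 0 new; branch {P=F, R=T, S=F, T=T} (Q) contributes 0 new; branch {P=F, R=F, S=T, T=T} (Q) contributes 0 new; branch {P=F, R=F, S=T, T=T} (Q) contributes 0 new; branch {P=T, R=F, T=F} (Q, S) contributes 4 new; branch {P=T, R=F, T=F} (Q, S) contributes 0 new; branch {P=T, R=F, S=F, T=F} (Q) contributes 0 new; branch {P=T, R=F, S=F, T=F} (Q) contributes 0 new. Total: 12.

12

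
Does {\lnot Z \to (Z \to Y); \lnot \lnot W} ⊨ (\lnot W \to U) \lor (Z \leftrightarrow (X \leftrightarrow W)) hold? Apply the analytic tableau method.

Initial set: {(\lnot Z \to (Z \to Y)); \lnot \lnot W; \lnot ((\lnot W \to U) \lor (Z \leftrightarrow (X \leftrightarrow W)))}.
\lnot \lnot W: drop double negation, giving W.
\lnot ((\lnot W \to U) \lor (Z \leftrightarrow (X \leftrightarrow W))): α-rule — add \lnot (\lnot W \to U), \lnot (Z \leftrightarrow (X \leftrightarrow W)).
\lnot (\lnot W \to U): α-rule — add \lnot W, \lnot U.
× closes — contains both W and \lnot W.
All 1 branch closes.
Every branch closed, so the premises entail the conclusion.

Yes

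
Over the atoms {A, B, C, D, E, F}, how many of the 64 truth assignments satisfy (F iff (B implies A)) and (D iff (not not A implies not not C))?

Initial set: {((F iff (B implies A)) and (D iff (not not A implies not not C)))}.
((F iff (B implies A)) and (D iff (not not A implies not not C))): α-rule — add (F iff (B implies A)), (D iff (not not A implies not not C)).
(F iff (B implies A)): β-rule — branch into F, (B implies A)  //  not F, not (B implies A).
  branch 1 (add F, (B implies A)):
    (D iff (not not A implies not not C)): β-rule — branch into D, (not not A implies not not C)  //  not D, not (not not A implies not not C).
      branch 1.1 (add D, (not not A implies not not C)):
        (B implies A): β-rule — branch into not B  //  A.
          branch 1.1.1 (add not B):
            (not not A implies not not C): β-rule — branch into not not not A  //  not not C.
              branch 1.1.1.1 (add not not not A):
                not not not A: drop double negation, giving not A.
                ○ open, literals {A=0, B=0, D=1, F=1}.
              branch 1.1.1.2 (add not not C):
                not not C: drop double negation, giving C.
                ○ open, literals {B=0, C=1, D=1, F=1}.
          branch 1.1.2 (add A):
            (not not A implies not not C): β-rule — branch into not not not A  //  not not C.
              branch 1.1.2.1 (add not not not A):
                not not not A: drop double negation, giving not A.
                × closes — contains both A and not A.
              branch 1.1.2.2 (add not not C):
                not not C: drop double negation, giving C.
                ○ open, literals {A=1, C=1, D=1, F=1}.
      branch 1.2 (add not D, not (not not A implies not not C)):
        not (not not A implies not not C): α-rule — add not not A, not not not C.
        not not A: drop double negation, giving A.
        not not not C: drop double negation, giving not C.
        (B implies A): β-rule — branch into not B  //  A.
          branch 1.2.1 (add not B):
            ○ open, literals {A=1, B=0, C=0, D=0, F=1}.
          branch 1.2.2 (add A):
            ○ open, literals {A=1, C=0, D=0, F=1}.
  branch 2 (add not F, not (B implies A)):
    not (B implies A): α-rule — add B, not A.
    (D iff (not not A implies not not C)): β-rule — branch into D, (not not A implies not not C)  //  not D, not (not not A implies not not C).
      branch 2.1 (add D, (not not A implies not not C)):
        (not not A implies not not C): β-rule — branch into not not not A  //  not not C.
          branch 2.1.1 (add not not not A):
            not not not A: drop double negation, giving not A.
            ○ open, literals {A=0, B=1, D=1, F=0}.
          branch 2.1.2 (add not not C):
            not not C: drop double negation, giving C.
            ○ open, literals {A=0, B=1, C=1, D=1, F=0}.
      branch 2.2 (add not D, not (not not A implies not not C)):
        not (not not A implies not not C): α-rule — add not not A, not not not C.
        not not A: drop double negation, giving A.
        × closes — contains both A and not A.
2 branches closed, 7 open.
Each open branch fixes some atoms; the unmentioned ones are free. Counting distinct full assignments: branch {A=0, B=0, D=1, F=1} (C, E) contributes 4 new; branch {B=0, C=1, D=1, F=1} (A, E) contributes 2 new; branch {A=1, C=1, D=1, F=1} (B, E) contributes 2 new; branch {A=1, B=0, C=0, D=0, F=1} (E) contributes 2 new; branch {A=1, C=0, D=0, F=1} (B, E) contributes 2 new; branch {A=0, B=1, D=1, F=0} (C, E) contributes 4 new; branch {A=0, B=1, C=1, D=1, F=0} (E) contributes 0 new. Total: 16.

16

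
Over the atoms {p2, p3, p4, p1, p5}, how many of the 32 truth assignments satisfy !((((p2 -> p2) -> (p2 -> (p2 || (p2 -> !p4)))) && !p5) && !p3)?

24

Initial set: {!((((p2 -> p2) -> (p2 -> (p2 || (p2 -> !p4)))) && !p5) && !p3)}.
!((((p2 -> p2) -> (p2 -> (p2 || (p2 -> !p4)))) && !p5) && !p3): β-rule — branch into !(((p2 -> p2) -> (p2 -> (p2 || (p2 -> !p4)))) && !p5)  //  !!p3.
  branch 1 (add !(((p2 -> p2) -> (p2 -> (p2 || (p2 -> !p4)))) && !p5)):
    !(((p2 -> p2) -> (p2 -> (p2 || (p2 -> !p4)))) && !p5): β-rule — branch into !((p2 -> p2) -> (p2 -> (p2 || (p2 -> !p4))))  //  !!p5.
      branch 1.1 (add !((p2 -> p2) -> (p2 -> (p2 || (p2 -> !p4))))):
        !((p2 -> p2) -> (p2 -> (p2 || (p2 -> !p4)))): α-rule — add (p2 -> p2), !(p2 -> (p2 || (p2 -> !p4))).
        !(p2 -> (p2 || (p2 -> !p4))): α-rule — add p2, !(p2 || (p2 -> !p4)).
        !(p2 || (p2 -> !p4)): α-rule — add !p2, !(p2 -> !p4).
        × closes — contains both p2 and !p2.
      branch 1.2 (add !!p5):
        ○ open, literals {p5=T}.
  branch 2 (add !!p3):
    ○ open, literals {p3=T}.
1 branch closed, 2 open.
Each open branch fixes some atoms; the unmentioned ones are free. Counting distinct full assignments: branch {p5=T} (p2, p3, p4, p1) contributes 16 new; branch {p3=T} (p2, p4, p1, p5) contributes 8 new. Total: 24.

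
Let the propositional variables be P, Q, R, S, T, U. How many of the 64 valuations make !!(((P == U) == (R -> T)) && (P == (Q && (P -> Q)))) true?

16

Initial set: {!!(((P == U) == (R -> T)) && (P == (Q && (P -> Q))))}.
!!(((P == U) == (R -> T)) && (P == (Q && (P -> Q)))): drop double negation, giving (((P == U) == (R -> T)) && (P == (Q && (P -> Q)))).
(((P == U) == (R -> T)) && (P == (Q && (P -> Q)))): α-rule — add ((P == U) == (R -> T)), (P == (Q && (P -> Q))).
((P == U) == (R -> T)): β-rule — branch into (P == U), (R -> T)  //  !(P == U), !(R -> T).
  branch 1 (add (P == U), (R -> T)):
    (P == (Q && (P -> Q))): β-rule — branch into P, (Q && (P -> Q))  //  !P, !(Q && (P -> Q)).
      branch 1.1 (add P, (Q && (P -> Q))):
        (Q && (P -> Q)): α-rule — add Q, (P -> Q).
        (P == U): β-rule — branch into P, U  //  !P, !U.
          branch 1.1.1 (add P, U):
            (R -> T): β-rule — branch into !R  //  T.
              branch 1.1.1.1 (add !R):
                (P -> Q): β-rule — branch into !P  //  Q.
                  branch 1.1.1.1.1 (add !P):
                    × closes — contains both P and !P.
                  branch 1.1.1.1.2 (add Q):
                    ○ open, literals {P=true, Q=true, R=false, U=true}.
              branch 1.1.1.2 (add T):
                (P -> Q): β-rule — branch into !P  //  Q.
                  branch 1.1.1.2.1 (add !P):
                    × closes — contains both P and !P.
                  branch 1.1.1.2.2 (add Q):
                    ○ open, literals {P=true, Q=true, T=true, U=true}.
          branch 1.1.2 (add !P, !U):
            × closes — contains both P and !P.
      branch 1.2 (add !P, !(Q && (P -> Q))):
        (P == U): β-rule — branch into P, U  //  !P, !U.
          branch 1.2.1 (add P, U):
            × closes — contains both P and !P.
          branch 1.2.2 (add !P, !U):
            (R -> T): β-rule — branch into !R  //  T.
              branch 1.2.2.1 (add !R):
                !(Q && (P -> Q)): β-rule — branch into !Q  //  !(P -> Q).
                  branch 1.2.2.1.1 (add !Q):
                    ○ open, literals {P=false, Q=false, R=false, U=false}.
                  branch 1.2.2.1.2 (add !(P -> Q)):
                    !(P -> Q): α-rule — add P, !Q.
                    × closes — contains both P and !P.
              branch 1.2.2.2 (add T):
                !(Q && (P -> Q)): β-rule — branch into !Q  //  !(P -> Q).
                  branch 1.2.2.2.1 (add !Q):
                    ○ open, literals {P=false, Q=false, T=true, U=false}.
                  branch 1.2.2.2.2 (add !(P -> Q)):
                    !(P -> Q): α-rule — add P, !Q.
                    × closes — contains both P and !P.
  branch 2 (add !(P == U), !(R -> T)):
    !(R -> T): α-rule — add R, !T.
    (P == (Q && (P -> Q))): β-rule — branch into P, (Q && (P -> Q))  //  !P, !(Q && (P -> Q)).
      branch 2.1 (add P, (Q && (P -> Q))):
        (Q && (P -> Q)): α-rule — add Q, (P -> Q).
        !(P == U): β-rule — branch into P, !U  //  !P, U.
          branch 2.1.1 (add P, !U):
            (P -> Q): β-rule — branch into !P  //  Q.
              branch 2.1.1.1 (add !P):
                × closes — contains both P and !P.
              branch 2.1.1.2 (add Q):
                ○ open, literals {P=true, Q=true, R=true, T=false, U=false}.
          branch 2.1.2 (add !P, U):
            × closes — contains both P and !P.
      branch 2.2 (add !P, !(Q && (P -> Q))):
        !(P == U): β-rule — branch into P, !U  //  !P, U.
          branch 2.2.1 (add P, !U):
            × closes — contains both P and !P.
          branch 2.2.2 (add !P, U):
            !(Q && (P -> Q)): β-rule — branch into !Q  //  !(P -> Q).
              branch 2.2.2.1 (add !Q):
                ○ open, literals {P=false, Q=false, R=true, T=false, U=true}.
              branch 2.2.2.2 (add !(P -> Q)):
                !(P -> Q): α-rule — add P, !Q.
                × closes — contains both P and !P.
10 branches closed, 6 open.
Each open branch fixes some atoms; the unmentioned ones are free. Counting distinct full assignments: branch {P=true, Q=true, R=false, U=true} (S, T) contributes 4 new; branch {P=true, Q=true, T=true, U=true} (R, S) contributes 2 new; branch {P=false, Q=false, R=false, U=false} (S, T) contributes 4 new; branch {P=false, Q=false, T=true, U=false} (R, S) contributes 2 new; branch {P=true, Q=true, R=true, T=false, U=false} (S) contributes 2 new; branch {P=false, Q=false, R=true, T=false, U=true} (S) contributes 2 new. Total: 16.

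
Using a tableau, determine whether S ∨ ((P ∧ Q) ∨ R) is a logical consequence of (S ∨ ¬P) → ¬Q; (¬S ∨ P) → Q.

Yes

Initial set: {T ((S ∨ ¬P) → ¬Q); T ((¬S ∨ P) → Q); F (S ∨ ((P ∧ Q) ∨ R))}.
F (S ∨ ((P ∧ Q) ∨ R)): α-rule — add F S, F ((P ∧ Q) ∨ R).
F ((P ∧ Q) ∨ R): α-rule — add F (P ∧ Q), F R.
T ((S ∨ ¬P) → ¬Q): β-rule — branch into F (S ∨ ¬P)  //  T ¬Q.
  branch 1 (add F (S ∨ ¬P)):
    F (S ∨ ¬P): α-rule — add F S, F ¬P.
    T ((¬S ∨ P) → Q): β-rule — branch into F (¬S ∨ P)  //  T Q.
      branch 1.1 (add F (¬S ∨ P)):
        F (¬S ∨ P): α-rule — add F ¬S, F P.
        × closes — contains both S and ¬S.
      branch 1.2 (add T Q):
        F (P ∧ Q): β-rule — branch into F P  //  F Q.
          branch 1.2.1 (add F P):
            × closes — contains both P and ¬P.
          branch 1.2.2 (add F Q):
            × closes — contains both Q and ¬Q.
  branch 2 (add T ¬Q):
    T ((¬S ∨ P) → Q): β-rule — branch into F (¬S ∨ P)  //  T Q.
      branch 2.1 (add F (¬S ∨ P)):
        F (¬S ∨ P): α-rule — add F ¬S, F P.
        × closes — contains both S and ¬S.
      branch 2.2 (add T Q):
        × closes — contains both Q and ¬Q.
All 5 branches close.
Every branch closed, so the premises entail the conclusion.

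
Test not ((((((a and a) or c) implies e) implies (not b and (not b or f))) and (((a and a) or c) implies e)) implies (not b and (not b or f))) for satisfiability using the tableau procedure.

Unsatisfiable

Initial set: {not ((((((a and a) or c) implies e) implies (not b and (not b or f))) and (((a and a) or c) implies e)) implies (not b and (not b or f)))}.
not ((((((a and a) or c) implies e) implies (not b and (not b or f))) and (((a and a) or c) implies e)) implies (not b and (not b or f))): α-rule — add (((((a and a) or c) implies e) implies (not b and (not b or f))) and (((a and a) or c) implies e)), not (not b and (not b or f)).
(((((a and a) or c) implies e) implies (not b and (not b or f))) and (((a and a) or c) implies e)): α-rule — add ((((a and a) or c) implies e) implies (not b and (not b or f))), (((a and a) or c) implies e).
not (not b and (not b or f)): β-rule — branch into not not b  //  not (not b or f).
  branch 1 (add not not b):
    ((((a and a) or c) implies e) implies (not b and (not b or f))): β-rule — branch into not (((a and a) or c) implies e)  //  (not b and (not b or f)).
      branch 1.1 (add not (((a and a) or c) implies e)):
        not (((a and a) or c) implies e): α-rule — add ((a and a) or c), not e.
        (((a and a) or c) implies e): β-rule — branch into not ((a and a) or c)  //  e.
          branch 1.1.1 (add not ((a and a) or c)):
            not ((a and a) or c): α-rule — add not (a and a), not c.
            ((a and a) or c): β-rule — branch into (a and a)  //  c.
              branch 1.1.1.1 (add (a and a)):
                (a and a): α-rule — add a, a.
                not (a and a): β-rule — branch into not a  //  not a.
                  branch 1.1.1.1.1 (add not a):
                    × closes — contains both a and not a.
                  branch 1.1.1.1.2 (add not a):
                    × closes — contains both a and not a.
              branch 1.1.1.2 (add c):
                × closes — contains both c and not c.
          branch 1.1.2 (add e):
            × closes — contains both e and not e.
      branch 1.2 (add (not b and (not b or f))):
        (not b and (not b or f)): α-rule — add not b, (not b or f).
        × closes — contains both b and not b.
  branch 2 (add not (not b or f)):
    not (not b or f): α-rule — add not not b, not f.
    ((((a and a) or c) implies e) implies (not b and (not b or f))): β-rule — branch into not (((a and a) or c) implies e)  //  (not b and (not b or f)).
      branch 2.1 (add not (((a and a) or c) implies e)):
        not (((a and a) or c) implies e): α-rule — add ((a and a) or c), not e.
        (((a and a) or c) implies e): β-rule — branch into not ((a and a) or c)  //  e.
          branch 2.1.1 (add not ((a and a) or c)):
            not ((a and a) or c): α-rule — add not (a and a), not c.
            ((a and a) or c): β-rule — branch into (a and a)  //  c.
              branch 2.1.1.1 (add (a and a)):
                (a and a): α-rule — add a, a.
                not (a and a): β-rule — branch into not a  //  not a.
                  branch 2.1.1.1.1 (add not a):
                    × closes — contains both a and not a.
                  branch 2.1.1.1.2 (add not a):
                    × closes — contains both a and not a.
              branch 2.1.1.2 (add c):
                × closes — contains both c and not c.
          branch 2.1.2 (add e):
            × closes — contains both e and not e.
      branch 2.2 (add (not b and (not b or f))):
        (not b and (not b or f)): α-rule — add not b, (not b or f).
        × closes — contains both b and not b.
All 10 branches close.
Every branch closed; the formula is unsatisfiable.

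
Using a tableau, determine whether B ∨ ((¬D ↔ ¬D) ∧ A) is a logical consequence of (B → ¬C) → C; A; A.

Initial set: {((B → ¬C) → C); A; A; ¬(B ∨ ((¬D ↔ ¬D) ∧ A))}.
¬(B ∨ ((¬D ↔ ¬D) ∧ A)): α-rule — add ¬B, ¬((¬D ↔ ¬D) ∧ A).
((B → ¬C) → C): β-rule — branch into ¬(B → ¬C)  //  C.
  branch 1 (add ¬(B → ¬C)):
    ¬(B → ¬C): α-rule — add B, ¬¬C.
    × closes — contains both B and ¬B.
  branch 2 (add C):
    ¬((¬D ↔ ¬D) ∧ A): β-rule — branch into ¬(¬D ↔ ¬D)  //  ¬A.
      branch 2.1 (add ¬(¬D ↔ ¬D)):
        ¬(¬D ↔ ¬D): β-rule — branch into ¬D, ¬¬D  //  ¬¬D, ¬D.
          branch 2.1.1 (add ¬D, ¬¬D):
            × closes — contains both D and ¬D.
          branch 2.1.2 (add ¬¬D, ¬D):
            × closes — contains both D and ¬D.
      branch 2.2 (add ¬A):
        × closes — contains both A and ¬A.
All 4 branches close.
Every branch closed, so the premises entail the conclusion.

Yes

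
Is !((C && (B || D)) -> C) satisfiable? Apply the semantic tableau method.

Initial set: {T !((C && (B || D)) -> C)}.
T !((C && (B || D)) -> C): α-rule — add T (C && (B || D)), F C.
T (C && (B || D)): α-rule — add T C, T (B || D).
× closes — contains both C and !C.
All 1 branch closes.
Every branch closed; the formula is unsatisfiable.

Unsatisfiable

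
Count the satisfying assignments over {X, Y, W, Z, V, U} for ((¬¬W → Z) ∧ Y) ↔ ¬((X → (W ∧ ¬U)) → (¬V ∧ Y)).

Initial set: {T (((¬¬W → Z) ∧ Y) ↔ ¬((X → (W ∧ ¬U)) → (¬V ∧ Y)))}.
T (((¬¬W → Z) ∧ Y) ↔ ¬((X → (W ∧ ¬U)) → (¬V ∧ Y))): β-rule — branch into T ((¬¬W → Z) ∧ Y), T ¬((X → (W ∧ ¬U)) → (¬V ∧ Y))  //  F ((¬¬W → Z) ∧ Y), F ¬((X → (W ∧ ¬U)) → (¬V ∧ Y)).
  branch 1 (add T ((¬¬W → Z) ∧ Y), T ¬((X → (W ∧ ¬U)) → (¬V ∧ Y))):
    T ((¬¬W → Z) ∧ Y): α-rule — add T (¬¬W → Z), T Y.
    T ¬((X → (W ∧ ¬U)) → (¬V ∧ Y)): α-rule — add T (X → (W ∧ ¬U)), F (¬V ∧ Y).
    T (¬¬W → Z): β-rule — branch into F ¬¬W  //  T Z.
      branch 1.1 (add F ¬¬W):
        F ¬¬W: drop double negation, giving F W.
        T (X → (W ∧ ¬U)): β-rule — branch into F X  //  T (W ∧ ¬U).
          branch 1.1.1 (add F X):
            F (¬V ∧ Y): β-rule — branch into F ¬V  //  F Y.
              branch 1.1.1.1 (add F ¬V):
                ○ open, literals {V=1, W=0, X=0, Y=1}.
              branch 1.1.1.2 (add F Y):
                × closes — contains both Y and ¬Y.
          branch 1.1.2 (add T (W ∧ ¬U)):
            T (W ∧ ¬U): α-rule — add T W, T ¬U.
            × closes — contains both W and ¬W.
      branch 1.2 (add T Z):
        T (X → (W ∧ ¬U)): β-rule — branch into F X  //  T (W ∧ ¬U).
          branch 1.2.1 (add F X):
            F (¬V ∧ Y): β-rule — branch into F ¬V  //  F Y.
              branch 1.2.1.1 (add F ¬V):
                ○ open, literals {V=1, X=0, Y=1, Z=1}.
              branch 1.2.1.2 (add F Y):
                × closes — contains both Y and ¬Y.
          branch 1.2.2 (add T (W ∧ ¬U)):
            T (W ∧ ¬U): α-rule — add T W, T ¬U.
            F (¬V ∧ Y): β-rule — branch into F ¬V  //  F Y.
              branch 1.2.2.1 (add F ¬V):
                ○ open, literals {U=0, V=1, W=1, Y=1, Z=1}.
              branch 1.2.2.2 (add F Y):
                × closes — contains both Y and ¬Y.
  branch 2 (add F ((¬¬W → Z) ∧ Y), F ¬((X → (W ∧ ¬U)) → (¬V ∧ Y))):
    F ((¬¬W → Z) ∧ Y): β-rule — branch into F (¬¬W → Z)  //  F Y.
      branch 2.1 (add F (¬¬W → Z)):
        F (¬¬W → Z): α-rule — add T ¬¬W, F Z.
        T ¬¬W: drop double negation, giving T W.
        F ¬((X → (W ∧ ¬U)) → (¬V ∧ Y)): β-rule — branch into F (X → (W ∧ ¬U))  //  T (¬V ∧ Y).
          branch 2.1.1 (add F (X → (W ∧ ¬U))):
            F (X → (W ∧ ¬U)): α-rule — add T X, F (W ∧ ¬U).
            F (W ∧ ¬U): β-rule — branch into F W  //  F ¬U.
              branch 2.1.1.1 (add F W):
                × closes — contains both W and ¬W.
              branch 2.1.1.2 (add F ¬U):
                ○ open, literals {U=1, W=1, X=1, Z=0}.
          branch 2.1.2 (add T (¬V ∧ Y)):
            T (¬V ∧ Y): α-rule — add T ¬V, T Y.
            ○ open, literals {V=0, W=1, Y=1, Z=0}.
      branch 2.2 (add F Y):
        F ¬((X → (W ∧ ¬U)) → (¬V ∧ Y)): β-rule — branch into F (X → (W ∧ ¬U))  //  T (¬V ∧ Y).
          branch 2.2.1 (add F (X → (W ∧ ¬U))):
            F (X → (W ∧ ¬U)): α-rule — add T X, F (W ∧ ¬U).
            F (W ∧ ¬U): β-rule — branch into F W  //  F ¬U.
              branch 2.2.1.1 (add F W):
                ○ open, literals {W=0, X=1, Y=0}.
              branch 2.2.1.2 (add F ¬U):
                ○ open, literals {U=1, X=1, Y=0}.
          branch 2.2.2 (add T (¬V ∧ Y)):
            T (¬V ∧ Y): α-rule — add T ¬V, T Y.
            × closes — contains both Y and ¬Y.
6 branches closed, 7 open.
Each open branch fixes some atoms; the unmentioned ones are free. Counting distinct full assignments: branch {V=1, W=0, X=0, Y=1} (Z, U) contributes 4 new; branch {V=1, X=0, Y=1, Z=1} (W, U) contributes 2 new; branch {U=0, V=1, W=1, Y=1, Z=1} (X) contributes 1 new; branch {U=1, W=1, X=1, Z=0} (Y, V) contributes 4 new; branch {V=0, W=1, Y=1, Z=0} (X, U) contributes 3 new; branch {W=0, X=1, Y=0} (Z, V, U) contributes 8 new; branch {U=1, X=1, Y=0} (W, Z, V) contributes 2 new. Total: 24.

24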